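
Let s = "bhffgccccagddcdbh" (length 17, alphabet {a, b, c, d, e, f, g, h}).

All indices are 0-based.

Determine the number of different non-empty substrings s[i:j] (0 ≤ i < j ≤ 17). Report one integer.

rank | idx | suffix
   0 |   9 | agddcdbh
   1 |  15 | bh
   2 |   0 | bhffgccccagddcdbh
   3 |   8 | cagddcdbh
   4 |   7 | ccagddcdbh
   5 |   6 | cccagddcdbh
   6 |   5 | ccccagddcdbh
   7 |  13 | cdbh
   8 |  14 | dbh
   9 |  12 | dcdbh
  10 |  11 | ddcdbh
  11 |   2 | ffgccccagddcdbh
  12 |   3 | fgccccagddcdbh
  13 |   4 | gccccagddcdbh
  14 |  10 | gddcdbh
  15 |  16 | h
  16 |   1 | hffgccccagddcdbh

SA = [9, 15, 0, 8, 7, 6, 5, 13, 14, 12, 11, 2, 3, 4, 10, 16, 1]
rank  pair      lcp
   1  s[9:],s[15:]  0  ''
   2  s[15:],s[0:]  2  'bh'
   3  s[0:],s[8:]  0  ''
   4  s[8:],s[7:]  1  'c'
   5  s[7:],s[6:]  2  'cc'
   6  s[6:],s[5:]  3  'ccc'
   7  s[5:],s[13:]  1  'c'
   8  s[13:],s[14:]  0  ''
   9  s[14:],s[12:]  1  'd'
  10  s[12:],s[11:]  1  'd'
  11  s[11:],s[2:]  0  ''
  12  s[2:],s[3:]  1  'f'
  13  s[3:],s[4:]  0  ''
  14  s[4:],s[10:]  1  'g'
  15  s[10:],s[16:]  0  ''
  16  s[16:],s[1:]  1  'h'

n(n+1)/2 = 17·18/2 = 153
Σ LCP = 0 + 0 + 2 + 0 + 1 + 2 + 3 + 1 + 0 + 1 + 1 + 0 + 1 + 0 + 1 + 0 + 1 = 14
distinct = 153 − 14 = 139

139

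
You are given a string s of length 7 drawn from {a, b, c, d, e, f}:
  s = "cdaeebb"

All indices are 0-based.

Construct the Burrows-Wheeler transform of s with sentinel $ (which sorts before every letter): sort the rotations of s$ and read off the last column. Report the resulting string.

bdbe$cea

rank  rotation  last
    0  $cdaeebb  b
    1  aeebb$cd  d
    2  b$cdaeeb  b
    3  bb$cdaee  e
    4  cdaeebb$  $
    5  daeebb$c  c
    6  ebb$cdae  e
    7  eebb$cda  a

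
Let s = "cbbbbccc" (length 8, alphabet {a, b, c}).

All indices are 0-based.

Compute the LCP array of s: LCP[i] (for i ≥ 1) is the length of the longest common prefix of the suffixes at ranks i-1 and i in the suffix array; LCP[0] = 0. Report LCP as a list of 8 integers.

[0, 3, 2, 1, 0, 1, 1, 2]

rank | idx | suffix
   0 |   1 | bbbbccc
   1 |   2 | bbbccc
   2 |   3 | bbccc
   3 |   4 | bccc
   4 |   7 | c
   5 |   0 | cbbbbccc
   6 |   6 | cc
   7 |   5 | ccc

SA = [1, 2, 3, 4, 7, 0, 6, 5]
i: (SA[i-1],SA[i]) lcp shared
  1: (1,2) 3 'bbb'
  2: (2,3) 2 'bb'
  3: (3,4) 1 'b'
  4: (4,7) 0 ''
  5: (7,0) 1 'c'
  6: (0,6) 1 'c'
  7: (6,5) 2 'cc'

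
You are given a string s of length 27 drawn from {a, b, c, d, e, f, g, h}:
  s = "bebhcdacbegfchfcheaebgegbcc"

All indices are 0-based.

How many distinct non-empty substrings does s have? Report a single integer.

rank→(start, suffix):
  0 → (6, 'acbegfchfcheaebgegbcc')
  1 → (18, 'aebgegbcc')
  2 → (24, 'bcc')
  3 → (0, 'bebhcdacbegfchfcheaebgegbcc')
  4 → (8, 'begfchfcheaebgegbcc')
  5 → (20, 'bgegbcc')
  6 → (2, 'bhcdacbegfchfcheaebgegbcc')
  7 → (26, 'c')
  8 → (7, 'cbegfchfcheaebgegbcc')
  9 → (25, 'cc')
  10 → (4, 'cdacbegfchfcheaebgegbcc')
  11 → (15, 'cheaebgegbcc')
  12 → (12, 'chfcheaebgegbcc')
  13 → (5, 'dacbegfchfcheaebgegbcc')
  14 → (17, 'eaebgegbcc')
  15 → (19, 'ebgegbcc')
  16 → (1, 'ebhcdacbegfchfcheaebgegbcc')
  17 → (22, 'egbcc')
  18 → (9, 'egfchfcheaebgegbcc')
  19 → (14, 'fcheaebgegbcc')
  20 → (11, 'fchfcheaebgegbcc')
  21 → (23, 'gbcc')
  22 → (21, 'gegbcc')
  23 → (10, 'gfchfcheaebgegbcc')
  24 → (3, 'hcdacbegfchfcheaebgegbcc')
  25 → (16, 'heaebgegbcc')
  26 → (13, 'hfcheaebgegbcc')

SA = [6, 18, 24, 0, 8, 20, 2, 26, 7, 25, 4, 15, 12, 5, 17, 19, 1, 22, 9, 14, 11, 23, 21, 10, 3, 16, 13]
i: (SA[i-1],SA[i]) lcp shared
  1: (6,18) 1 'a'
  2: (18,24) 0 ''
  3: (24,0) 1 'b'
  4: (0,8) 2 'be'
  5: (8,20) 1 'b'
  6: (20,2) 1 'b'
  7: (2,26) 0 ''
  8: (26,7) 1 'c'
  9: (7,25) 1 'c'
  10: (25,4) 1 'c'
  11: (4,15) 1 'c'
  12: (15,12) 2 'ch'
  13: (12,5) 0 ''
  14: (5,17) 0 ''
  15: (17,19) 1 'e'
  16: (19,1) 2 'eb'
  17: (1,22) 1 'e'
  18: (22,9) 2 'eg'
  19: (9,14) 0 ''
  20: (14,11) 3 'fch'
  21: (11,23) 0 ''
  22: (23,21) 1 'g'
  23: (21,10) 1 'g'
  24: (10,3) 0 ''
  25: (3,16) 1 'h'
  26: (16,13) 1 'h'

n(n+1)/2 = 27·28/2 = 378
Σ LCP = 0 + 1 + 0 + 1 + 2 + 1 + 1 + 0 + 1 + 1 + 1 + 1 + 2 + 0 + 0 + 1 + 2 + 1 + 2 + 0 + 3 + 0 + 1 + 1 + 0 + 1 + 1 = 25
distinct = 378 − 25 = 353

353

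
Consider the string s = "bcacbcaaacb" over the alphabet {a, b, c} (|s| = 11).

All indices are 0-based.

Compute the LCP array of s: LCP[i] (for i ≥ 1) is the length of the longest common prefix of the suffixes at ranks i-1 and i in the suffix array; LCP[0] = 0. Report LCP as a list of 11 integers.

[0, 2, 1, 3, 0, 1, 3, 0, 2, 1, 2]

rank→(start, suffix):
  0 → (6, 'aaacb')
  1 → (7, 'aacb')
  2 → (8, 'acb')
  3 → (2, 'acbcaaacb')
  4 → (10, 'b')
  5 → (4, 'bcaaacb')
  6 → (0, 'bcacbcaaacb')
  7 → (5, 'caaacb')
  8 → (1, 'cacbcaaacb')
  9 → (9, 'cb')
  10 → (3, 'cbcaaacb')

SA = [6, 7, 8, 2, 10, 4, 0, 5, 1, 9, 3]
[i] adj suffixes → lcp
  [1] 6/7 → 2 ('aa')
  [2] 7/8 → 1 ('a')
  [3] 8/2 → 3 ('acb')
  [4] 2/10 → 0 ('')
  [5] 10/4 → 1 ('b')
  [6] 4/0 → 3 ('bca')
  [7] 0/5 → 0 ('')
  [8] 5/1 → 2 ('ca')
  [9] 1/9 → 1 ('c')
  [10] 9/3 → 2 ('cb')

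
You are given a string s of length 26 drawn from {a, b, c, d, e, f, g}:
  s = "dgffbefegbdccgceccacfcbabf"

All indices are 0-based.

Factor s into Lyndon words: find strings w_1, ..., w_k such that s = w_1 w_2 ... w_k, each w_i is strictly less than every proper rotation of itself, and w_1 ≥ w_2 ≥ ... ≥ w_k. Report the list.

["dgff", "befeg", "bdccgcecc", "acfcb", "abf"]

emit factor 1: 'dgff' (i=0, period=4)
emit factor 2: 'befeg' (i=4, period=5)
emit factor 3: 'bdccgcecc' (i=9, period=9)
emit factor 4: 'acfcb' (i=18, period=5)
emit factor 5: 'abf' (i=23, period=3)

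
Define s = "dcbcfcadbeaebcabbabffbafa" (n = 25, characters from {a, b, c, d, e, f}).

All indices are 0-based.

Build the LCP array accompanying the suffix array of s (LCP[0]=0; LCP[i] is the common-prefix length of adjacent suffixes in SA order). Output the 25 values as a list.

[0, 1, 2, 1, 1, 1, 0, 2, 1, 1, 2, 1, 1, 0, 2, 1, 1, 0, 1, 0, 1, 0, 1, 1, 1]

rank→(start, suffix):
  0 → (24, 'a')
  1 → (14, 'abbabffbafa')
  2 → (17, 'abffbafa')
  3 → (6, 'adbeaebcabbabffbafa')
  4 → (10, 'aebcabbabffbafa')
  5 → (22, 'afa')
  6 → (16, 'babffbafa')
  7 → (21, 'bafa')
  8 → (15, 'bbabffbafa')
  9 → (12, 'bcabbabffbafa')
  10 → (2, 'bcfcadbeaebcabbabffbafa')
  11 → (8, 'beaebcabbabffbafa')
  12 → (18, 'bffbafa')
  13 → (13, 'cabbabffbafa')
  14 → (5, 'cadbeaebcabbabffbafa')
  15 → (1, 'cbcfcadbeaebcabbabffbafa')
  16 → (3, 'cfcadbeaebcabbabffbafa')
  17 → (7, 'dbeaebcabbabffbafa')
  18 → (0, 'dcbcfcadbeaebcabbabffbafa')
  19 → (9, 'eaebcabbabffbafa')
  20 → (11, 'ebcabbabffbafa')
  21 → (23, 'fa')
  22 → (20, 'fbafa')
  23 → (4, 'fcadbeaebcabbabffbafa')
  24 → (19, 'ffbafa')

SA = [24, 14, 17, 6, 10, 22, 16, 21, 15, 12, 2, 8, 18, 13, 5, 1, 3, 7, 0, 9, 11, 23, 20, 4, 19]
i: (SA[i-1],SA[i]) lcp shared
  1: (24,14) 1 'a'
  2: (14,17) 2 'ab'
  3: (17,6) 1 'a'
  4: (6,10) 1 'a'
  5: (10,22) 1 'a'
  6: (22,16) 0 ''
  7: (16,21) 2 'ba'
  8: (21,15) 1 'b'
  9: (15,12) 1 'b'
  10: (12,2) 2 'bc'
  11: (2,8) 1 'b'
  12: (8,18) 1 'b'
  13: (18,13) 0 ''
  14: (13,5) 2 'ca'
  15: (5,1) 1 'c'
  16: (1,3) 1 'c'
  17: (3,7) 0 ''
  18: (7,0) 1 'd'
  19: (0,9) 0 ''
  20: (9,11) 1 'e'
  21: (11,23) 0 ''
  22: (23,20) 1 'f'
  23: (20,4) 1 'f'
  24: (4,19) 1 'f'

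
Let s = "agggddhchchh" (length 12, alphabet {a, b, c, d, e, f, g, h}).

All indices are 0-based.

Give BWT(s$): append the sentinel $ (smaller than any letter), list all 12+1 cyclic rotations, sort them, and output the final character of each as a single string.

h$hhgdggahdcc

rank  rotation       last
    0  $agggddhchchh  h
    1  agggddhchchh$  $
    2  chchh$agggddh  h
    3  chh$agggddhch  h
    4  ddhchchh$aggg  g
    5  dhchchh$agggd  d
    6  gddhchchh$agg  g
    7  ggddhchchh$ag  g
    8  gggddhchchh$a  a
    9  h$agggddhchch  h
   10  hchchh$agggdd  d
   11  hchh$agggddhc  c
   12  hh$agggddhchc  c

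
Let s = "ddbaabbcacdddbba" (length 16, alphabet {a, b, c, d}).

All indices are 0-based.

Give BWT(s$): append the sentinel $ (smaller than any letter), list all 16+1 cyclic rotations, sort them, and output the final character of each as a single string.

abbacbddabbadd$dc

rank  rotation           last
    0  $ddbaabbcacdddbba  a
    1  a$ddbaabbcacdddbb  b
    2  aabbcacdddbba$ddb  b
    3  abbcacdddbba$ddba  a
    4  acdddbba$ddbaabbc  c
    5  ba$ddbaabbcacdddb  b
    6  baabbcacdddbba$dd  d
    7  bba$ddbaabbcacddd  d
    8  bbcacdddbba$ddbaa  a
    9  bcacdddbba$ddbaab  b
   10  cacdddbba$ddbaabb  b
   11  cdddbba$ddbaabbca  a
   12  dbaabbcacdddbba$d  d
   13  dbba$ddbaabbcacdd  d
   14  ddbaabbcacdddbba$  $
   15  ddbba$ddbaabbcacd  d
   16  dddbba$ddbaabbcac  c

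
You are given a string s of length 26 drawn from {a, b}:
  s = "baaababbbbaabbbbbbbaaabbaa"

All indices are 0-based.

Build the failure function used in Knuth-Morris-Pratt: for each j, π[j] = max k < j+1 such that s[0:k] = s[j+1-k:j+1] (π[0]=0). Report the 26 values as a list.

π[0] = 0
j=1 s[j]='a': π[1]=0 (border '')
j=2 s[j]='a': π[2]=0 (border '')
j=3 s[j]='a': π[3]=0 (border '')
j=4 s[j]='b': π[4]=1 (border 'b')
j=5 s[j]='a': π[5]=2 (border 'ba')
j=6 s[j]='b': k: 2→0; π[6]=1 (border 'b')
j=7 s[j]='b': k: 1→0; π[7]=1 (border 'b')
j=8 s[j]='b': k: 1→0; π[8]=1 (border 'b')
j=9 s[j]='b': k: 1→0; π[9]=1 (border 'b')
j=10 s[j]='a': π[10]=2 (border 'ba')
j=11 s[j]='a': π[11]=3 (border 'baa')
j=12 s[j]='b': k: 3→0; π[12]=1 (border 'b')
j=13 s[j]='b': k: 1→0; π[13]=1 (border 'b')
j=14 s[j]='b': k: 1→0; π[14]=1 (border 'b')
j=15 s[j]='b': k: 1→0; π[15]=1 (border 'b')
j=16 s[j]='b': k: 1→0; π[16]=1 (border 'b')
j=17 s[j]='b': k: 1→0; π[17]=1 (border 'b')
j=18 s[j]='b': k: 1→0; π[18]=1 (border 'b')
j=19 s[j]='a': π[19]=2 (border 'ba')
j=20 s[j]='a': π[20]=3 (border 'baa')
j=21 s[j]='a': π[21]=4 (border 'baaa')
j=22 s[j]='b': π[22]=5 (border 'baaab')
j=23 s[j]='b': k: 5→1→0; π[23]=1 (border 'b')
j=24 s[j]='a': π[24]=2 (border 'ba')
j=25 s[j]='a': π[25]=3 (border 'baa')

[0, 0, 0, 0, 1, 2, 1, 1, 1, 1, 2, 3, 1, 1, 1, 1, 1, 1, 1, 2, 3, 4, 5, 1, 2, 3]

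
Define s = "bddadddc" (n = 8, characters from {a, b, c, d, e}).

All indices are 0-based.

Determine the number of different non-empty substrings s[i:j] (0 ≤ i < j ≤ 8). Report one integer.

rank | idx | suffix
   0 |   3 | adddc
   1 |   0 | bddadddc
   2 |   7 | c
   3 |   2 | dadddc
   4 |   6 | dc
   5 |   1 | ddadddc
   6 |   5 | ddc
   7 |   4 | dddc

SA = [3, 0, 7, 2, 6, 1, 5, 4]
rank  pair      lcp
   1  s[3:],s[0:]  0  ''
   2  s[0:],s[7:]  0  ''
   3  s[7:],s[2:]  0  ''
   4  s[2:],s[6:]  1  'd'
   5  s[6:],s[1:]  1  'd'
   6  s[1:],s[5:]  2  'dd'
   7  s[5:],s[4:]  2  'dd'

n(n+1)/2 = 8·9/2 = 36
Σ LCP = 0 + 0 + 0 + 0 + 1 + 1 + 2 + 2 = 6
distinct = 36 − 6 = 30

30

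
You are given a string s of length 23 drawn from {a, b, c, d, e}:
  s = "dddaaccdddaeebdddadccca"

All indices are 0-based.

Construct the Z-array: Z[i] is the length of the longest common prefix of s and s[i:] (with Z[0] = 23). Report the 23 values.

[23, 2, 1, 0, 0, 0, 0, 4, 2, 1, 0, 0, 0, 0, 4, 2, 1, 0, 1, 0, 0, 0, 0]

Z[0]=23
i=1: outside box; Z[1]=2 grow→box=[1,3)
i=2: min(r-i=1, Z[1]=2)=1; Z[2]=1
i=3: outside box; Z[3]=0
i=4: outside box; Z[4]=0
i=5: outside box; Z[5]=0
i=6: outside box; Z[6]=0
i=7: outside box; Z[7]=4 grow→box=[7,11)
i=8: min(r-i=3, Z[1]=2)=2; Z[8]=2
i=9: min(r-i=2, Z[2]=1)=1; Z[9]=1
i=10: min(r-i=1, Z[3]=0)=0; Z[10]=0
i=11: outside box; Z[11]=0
i=12: outside box; Z[12]=0
i=13: outside box; Z[13]=0
i=14: outside box; Z[14]=4 grow→box=[14,18)
i=15: min(r-i=3, Z[1]=2)=2; Z[15]=2
i=16: min(r-i=2, Z[2]=1)=1; Z[16]=1
i=17: min(r-i=1, Z[3]=0)=0; Z[17]=0
i=18: outside box; Z[18]=1 grow→box=[18,19)
i=19: outside box; Z[19]=0
i=20: outside box; Z[20]=0
i=21: outside box; Z[21]=0
i=22: outside box; Z[22]=0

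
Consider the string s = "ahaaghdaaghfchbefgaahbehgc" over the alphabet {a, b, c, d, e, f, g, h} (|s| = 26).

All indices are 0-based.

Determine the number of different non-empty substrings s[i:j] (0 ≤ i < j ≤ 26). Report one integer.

rank→(start, suffix):
  0 → (2, 'aaghdaaghfchbefgaahbehgc')
  1 → (7, 'aaghfchbefgaahbehgc')
  2 → (18, 'aahbehgc')
  3 → (3, 'aghdaaghfchbefgaahbehgc')
  4 → (8, 'aghfchbefgaahbehgc')
  5 → (0, 'ahaaghdaaghfchbefgaahbehgc')
  6 → (19, 'ahbehgc')
  7 → (14, 'befgaahbehgc')
  8 → (21, 'behgc')
  9 → (25, 'c')
  10 → (12, 'chbefgaahbehgc')
  11 → (6, 'daaghfchbefgaahbehgc')
  12 → (15, 'efgaahbehgc')
  13 → (22, 'ehgc')
  14 → (11, 'fchbefgaahbehgc')
  15 → (16, 'fgaahbehgc')
  16 → (17, 'gaahbehgc')
  17 → (24, 'gc')
  18 → (4, 'ghdaaghfchbefgaahbehgc')
  19 → (9, 'ghfchbefgaahbehgc')
  20 → (1, 'haaghdaaghfchbefgaahbehgc')
  21 → (13, 'hbefgaahbehgc')
  22 → (20, 'hbehgc')
  23 → (5, 'hdaaghfchbefgaahbehgc')
  24 → (10, 'hfchbefgaahbehgc')
  25 → (23, 'hgc')

SA = [2, 7, 18, 3, 8, 0, 19, 14, 21, 25, 12, 6, 15, 22, 11, 16, 17, 24, 4, 9, 1, 13, 20, 5, 10, 23]
i: (SA[i-1],SA[i]) lcp shared
  1: (2,7) 4 'aagh'
  2: (7,18) 2 'aa'
  3: (18,3) 1 'a'
  4: (3,8) 3 'agh'
  5: (8,0) 1 'a'
  6: (0,19) 2 'ah'
  7: (19,14) 0 ''
  8: (14,21) 2 'be'
  9: (21,25) 0 ''
  10: (25,12) 1 'c'
  11: (12,6) 0 ''
  12: (6,15) 0 ''
  13: (15,22) 1 'e'
  14: (22,11) 0 ''
  15: (11,16) 1 'f'
  16: (16,17) 0 ''
  17: (17,24) 1 'g'
  18: (24,4) 1 'g'
  19: (4,9) 2 'gh'
  20: (9,1) 0 ''
  21: (1,13) 1 'h'
  22: (13,20) 3 'hbe'
  23: (20,5) 1 'h'
  24: (5,10) 1 'h'
  25: (10,23) 1 'h'

n(n+1)/2 = 26·27/2 = 351
Σ LCP = 0 + 4 + 2 + 1 + 3 + 1 + 2 + 0 + 2 + 0 + 1 + 0 + 0 + 1 + 0 + 1 + 0 + 1 + 1 + 2 + 0 + 1 + 3 + 1 + 1 + 1 = 29
distinct = 351 − 29 = 322

322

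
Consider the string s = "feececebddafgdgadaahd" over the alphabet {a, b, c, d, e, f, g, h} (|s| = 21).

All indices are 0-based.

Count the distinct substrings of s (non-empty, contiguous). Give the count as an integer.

214

sorted suffixes:
  #0 SA[0]=17  'aahd'
  #1 SA[1]=15  'adaahd'
  #2 SA[2]=10  'afgdgadaahd'
  #3 SA[3]=18  'ahd'
  #4 SA[4]=7  'bddafgdgadaahd'
  #5 SA[5]=5  'cebddafgdgadaahd'
  #6 SA[6]=3  'cecebddafgdgadaahd'
  #7 SA[7]=20  'd'
  #8 SA[8]=16  'daahd'
  #9 SA[9]=9  'dafgdgadaahd'
  #10 SA[10]=8  'ddafgdgadaahd'
  #11 SA[11]=13  'dgadaahd'
  #12 SA[12]=6  'ebddafgdgadaahd'
  #13 SA[13]=4  'ecebddafgdgadaahd'
  #14 SA[14]=2  'ececebddafgdgadaahd'
  #15 SA[15]=1  'eececebddafgdgadaahd'
  #16 SA[16]=0  'feececebddafgdgadaahd'
  #17 SA[17]=11  'fgdgadaahd'
  #18 SA[18]=14  'gadaahd'
  #19 SA[19]=12  'gdgadaahd'
  #20 SA[20]=19  'hd'

SA = [17, 15, 10, 18, 7, 5, 3, 20, 16, 9, 8, 13, 6, 4, 2, 1, 0, 11, 14, 12, 19]
rank  pair      lcp
   1  s[17:],s[15:]  1  'a'
   2  s[15:],s[10:]  1  'a'
   3  s[10:],s[18:]  1  'a'
   4  s[18:],s[7:]  0  ''
   5  s[7:],s[5:]  0  ''
   6  s[5:],s[3:]  2  'ce'
   7  s[3:],s[20:]  0  ''
   8  s[20:],s[16:]  1  'd'
   9  s[16:],s[9:]  2  'da'
  10  s[9:],s[8:]  1  'd'
  11  s[8:],s[13:]  1  'd'
  12  s[13:],s[6:]  0  ''
  13  s[6:],s[4:]  1  'e'
  14  s[4:],s[2:]  3  'ece'
  15  s[2:],s[1:]  1  'e'
  16  s[1:],s[0:]  0  ''
  17  s[0:],s[11:]  1  'f'
  18  s[11:],s[14:]  0  ''
  19  s[14:],s[12:]  1  'g'
  20  s[12:],s[19:]  0  ''

n(n+1)/2 = 21·22/2 = 231
Σ LCP = 0 + 1 + 1 + 1 + 0 + 0 + 2 + 0 + 1 + 2 + 1 + 1 + 0 + 1 + 3 + 1 + 0 + 1 + 0 + 1 + 0 = 17
distinct = 231 − 17 = 214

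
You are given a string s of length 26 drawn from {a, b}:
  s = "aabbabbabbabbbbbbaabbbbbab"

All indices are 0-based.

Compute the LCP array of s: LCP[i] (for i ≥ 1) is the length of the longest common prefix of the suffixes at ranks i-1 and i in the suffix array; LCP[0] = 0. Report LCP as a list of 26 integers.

rank→(start, suffix):
  0 → (0, 'aabbabbabbabbbbbbaabbbbbab')
  1 → (17, 'aabbbbbab')
  2 → (24, 'ab')
  3 → (1, 'abbabbabbabbbbbbaabbbbbab')
  4 → (4, 'abbabbabbbbbbaabbbbbab')
  5 → (7, 'abbabbbbbbaabbbbbab')
  6 → (18, 'abbbbbab')
  7 → (10, 'abbbbbbaabbbbbab')
  8 → (25, 'b')
  9 → (16, 'baabbbbbab')
  10 → (23, 'bab')
  11 → (3, 'babbabbabbbbbbaabbbbbab')
  12 → (6, 'babbabbbbbbaabbbbbab')
  13 → (9, 'babbbbbbaabbbbbab')
  14 → (15, 'bbaabbbbbab')
  15 → (22, 'bbab')
  16 → (2, 'bbabbabbabbbbbbaabbbbbab')
  17 → (5, 'bbabbabbbbbbaabbbbbab')
  18 → (8, 'bbabbbbbbaabbbbbab')
  19 → (14, 'bbbaabbbbbab')
  20 → (21, 'bbbab')
  21 → (13, 'bbbbaabbbbbab')
  22 → (20, 'bbbbab')
  23 → (12, 'bbbbbaabbbbbab')
  24 → (19, 'bbbbbab')
  25 → (11, 'bbbbbbaabbbbbab')

SA = [0, 17, 24, 1, 4, 7, 18, 10, 25, 16, 23, 3, 6, 9, 15, 22, 2, 5, 8, 14, 21, 13, 20, 12, 19, 11]
rank  pair      lcp
   1  s[0:],s[17:]  4  'aabb'
   2  s[17:],s[24:]  1  'a'
   3  s[24:],s[1:]  2  'ab'
   4  s[1:],s[4:]  9  'abbabbabb'
   5  s[4:],s[7:]  6  'abbabb'
   6  s[7:],s[18:]  3  'abb'
   7  s[18:],s[10:]  6  'abbbbb'
   8  s[10:],s[25:]  0  ''
   9  s[25:],s[16:]  1  'b'
  10  s[16:],s[23:]  2  'ba'
  11  s[23:],s[3:]  3  'bab'
  12  s[3:],s[6:]  7  'babbabb'
  13  s[6:],s[9:]  4  'babb'
  14  s[9:],s[15:]  1  'b'
  15  s[15:],s[22:]  3  'bba'
  16  s[22:],s[2:]  4  'bbab'
  17  s[2:],s[5:]  8  'bbabbabb'
  18  s[5:],s[8:]  5  'bbabb'
  19  s[8:],s[14:]  2  'bb'
  20  s[14:],s[21:]  4  'bbba'
  21  s[21:],s[13:]  3  'bbb'
  22  s[13:],s[20:]  5  'bbbba'
  23  s[20:],s[12:]  4  'bbbb'
  24  s[12:],s[19:]  6  'bbbbba'
  25  s[19:],s[11:]  5  'bbbbb'

[0, 4, 1, 2, 9, 6, 3, 6, 0, 1, 2, 3, 7, 4, 1, 3, 4, 8, 5, 2, 4, 3, 5, 4, 6, 5]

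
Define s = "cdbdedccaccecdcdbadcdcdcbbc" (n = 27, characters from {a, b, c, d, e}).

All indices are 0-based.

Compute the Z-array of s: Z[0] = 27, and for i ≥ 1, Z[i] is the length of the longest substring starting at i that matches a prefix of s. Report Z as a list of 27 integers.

Z[0]=27
i=1: outside box; Z[1]=0
i=2: outside box; Z[2]=0
i=3: outside box; Z[3]=0
i=4: outside box; Z[4]=0
i=5: outside box; Z[5]=0
i=6: outside box; Z[6]=1 grow→box=[6,7)
i=7: outside box; Z[7]=1 grow→box=[7,8)
i=8: outside box; Z[8]=0
i=9: outside box; Z[9]=1 grow→box=[9,10)
i=10: outside box; Z[10]=1 grow→box=[10,11)
i=11: outside box; Z[11]=0
i=12: outside box; Z[12]=2 grow→box=[12,14)
i=13: min(r-i=1, Z[1]=0)=0; Z[13]=0
i=14: outside box; Z[14]=3 grow→box=[14,17)
i=15: min(r-i=2, Z[1]=0)=0; Z[15]=0
i=16: min(r-i=1, Z[2]=0)=0; Z[16]=0
i=17: outside box; Z[17]=0
i=18: outside box; Z[18]=0
i=19: outside box; Z[19]=2 grow→box=[19,21)
i=20: min(r-i=1, Z[1]=0)=0; Z[20]=0
i=21: outside box; Z[21]=2 grow→box=[21,23)
i=22: min(r-i=1, Z[1]=0)=0; Z[22]=0
i=23: outside box; Z[23]=1 grow→box=[23,24)
i=24: outside box; Z[24]=0
i=25: outside box; Z[25]=0
i=26: outside box; Z[26]=1 grow→box=[26,27)

[27, 0, 0, 0, 0, 0, 1, 1, 0, 1, 1, 0, 2, 0, 3, 0, 0, 0, 0, 2, 0, 2, 0, 1, 0, 0, 1]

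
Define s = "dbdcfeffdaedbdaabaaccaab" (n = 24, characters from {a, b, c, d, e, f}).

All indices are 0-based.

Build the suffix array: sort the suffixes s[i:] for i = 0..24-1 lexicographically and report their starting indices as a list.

rank→(start, suffix):
  0 → (21, 'aab')
  1 → (14, 'aabaaccaab')
  2 → (17, 'aaccaab')
  3 → (22, 'ab')
  4 → (15, 'abaaccaab')
  5 → (18, 'accaab')
  6 → (9, 'aedbdaabaaccaab')
  7 → (23, 'b')
  8 → (16, 'baaccaab')
  9 → (12, 'bdaabaaccaab')
  10 → (1, 'bdcfeffdaedbdaabaaccaab')
  11 → (20, 'caab')
  12 → (19, 'ccaab')
  13 → (3, 'cfeffdaedbdaabaaccaab')
  14 → (13, 'daabaaccaab')
  15 → (8, 'daedbdaabaaccaab')
  16 → (11, 'dbdaabaaccaab')
  17 → (0, 'dbdcfeffdaedbdaabaaccaab')
  18 → (2, 'dcfeffdaedbdaabaaccaab')
  19 → (10, 'edbdaabaaccaab')
  20 → (5, 'effdaedbdaabaaccaab')
  21 → (7, 'fdaedbdaabaaccaab')
  22 → (4, 'feffdaedbdaabaaccaab')
  23 → (6, 'ffdaedbdaabaaccaab')

[21, 14, 17, 22, 15, 18, 9, 23, 16, 12, 1, 20, 19, 3, 13, 8, 11, 0, 2, 10, 5, 7, 4, 6]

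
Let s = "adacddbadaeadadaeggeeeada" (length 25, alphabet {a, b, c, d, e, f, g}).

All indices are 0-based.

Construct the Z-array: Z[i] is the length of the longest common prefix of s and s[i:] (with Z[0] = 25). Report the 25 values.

Z[0]=25
i=1: i≥r, start 0; Z[1]=0
i=2: i≥r, start 0; Z[2]=1 scan→box=[2,3)
i=3: i≥r, start 0; Z[3]=0
i=4: i≥r, start 0; Z[4]=0
i=5: i≥r, start 0; Z[5]=0
i=6: i≥r, start 0; Z[6]=0
i=7: i≥r, start 0; Z[7]=3 scan→box=[7,10)
i=8: min(r-i=2, Z[1]=0)=0; Z[8]=0
i=9: min(r-i=1, Z[2]=1)=1; Z[9]=1
i=10: i≥r, start 0; Z[10]=0
i=11: i≥r, start 0; Z[11]=3 scan→box=[11,14)
i=12: min(r-i=2, Z[1]=0)=0; Z[12]=0
i=13: min(r-i=1, Z[2]=1)=1; Z[13]=3 scan→box=[13,16)
i=14: min(r-i=2, Z[1]=0)=0; Z[14]=0
i=15: min(r-i=1, Z[2]=1)=1; Z[15]=1
i=16: i≥r, start 0; Z[16]=0
i=17: i≥r, start 0; Z[17]=0
i=18: i≥r, start 0; Z[18]=0
i=19: i≥r, start 0; Z[19]=0
i=20: i≥r, start 0; Z[20]=0
i=21: i≥r, start 0; Z[21]=0
i=22: i≥r, start 0; Z[22]=3 scan→box=[22,25)
i=23: min(r-i=2, Z[1]=0)=0; Z[23]=0
i=24: min(r-i=1, Z[2]=1)=1; Z[24]=1

[25, 0, 1, 0, 0, 0, 0, 3, 0, 1, 0, 3, 0, 3, 0, 1, 0, 0, 0, 0, 0, 0, 3, 0, 1]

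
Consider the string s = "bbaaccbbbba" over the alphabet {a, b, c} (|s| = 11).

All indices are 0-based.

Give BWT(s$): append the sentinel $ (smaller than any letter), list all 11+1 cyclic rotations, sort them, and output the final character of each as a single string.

abbabbb$bcca

rank  rotation      last
    0  $bbaaccbbbba  a
    1  a$bbaaccbbbb  b
    2  aaccbbbba$bb  b
    3  accbbbba$bba  a
    4  ba$bbaaccbbb  b
    5  baaccbbbba$b  b
    6  bba$bbaaccbb  b
    7  bbaaccbbbba$  $
    8  bbba$bbaaccb  b
    9  bbbba$bbaacc  c
   10  cbbbba$bbaac  c
   11  ccbbbba$bbaa  a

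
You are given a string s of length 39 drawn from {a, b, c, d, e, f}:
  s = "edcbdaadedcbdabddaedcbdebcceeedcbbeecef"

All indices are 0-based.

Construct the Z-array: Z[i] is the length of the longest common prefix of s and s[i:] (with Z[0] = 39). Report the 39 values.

Z[0]=39
i=1: fresh scan; Z[1]=0
i=2: fresh scan; Z[2]=0
i=3: fresh scan; Z[3]=0
i=4: fresh scan; Z[4]=0
i=5: fresh scan; Z[5]=0
i=6: fresh scan; Z[6]=0
i=7: fresh scan; Z[7]=0
i=8: fresh scan; Z[8]=6 extend→box=[8,14)
i=9: min(r-i=5, Z[1]=0)=0; Z[9]=0
i=10: min(r-i=4, Z[2]=0)=0; Z[10]=0
i=11: min(r-i=3, Z[3]=0)=0; Z[11]=0
i=12: min(r-i=2, Z[4]=0)=0; Z[12]=0
i=13: min(r-i=1, Z[5]=0)=0; Z[13]=0
i=14: fresh scan; Z[14]=0
i=15: fresh scan; Z[15]=0
i=16: fresh scan; Z[16]=0
i=17: fresh scan; Z[17]=0
i=18: fresh scan; Z[18]=5 extend→box=[18,23)
i=19: min(r-i=4, Z[1]=0)=0; Z[19]=0
i=20: min(r-i=3, Z[2]=0)=0; Z[20]=0
i=21: min(r-i=2, Z[3]=0)=0; Z[21]=0
i=22: min(r-i=1, Z[4]=0)=0; Z[22]=0
i=23: fresh scan; Z[23]=1 extend→box=[23,24)
i=24: fresh scan; Z[24]=0
i=25: fresh scan; Z[25]=0
i=26: fresh scan; Z[26]=0
i=27: fresh scan; Z[27]=1 extend→box=[27,28)
i=28: fresh scan; Z[28]=1 extend→box=[28,29)
i=29: fresh scan; Z[29]=4 extend→box=[29,33)
i=30: min(r-i=3, Z[1]=0)=0; Z[30]=0
i=31: min(r-i=2, Z[2]=0)=0; Z[31]=0
i=32: min(r-i=1, Z[3]=0)=0; Z[32]=0
i=33: fresh scan; Z[33]=0
i=34: fresh scan; Z[34]=1 extend→box=[34,35)
i=35: fresh scan; Z[35]=1 extend→box=[35,36)
i=36: fresh scan; Z[36]=0
i=37: fresh scan; Z[37]=1 extend→box=[37,38)
i=38: fresh scan; Z[38]=0

[39, 0, 0, 0, 0, 0, 0, 0, 6, 0, 0, 0, 0, 0, 0, 0, 0, 0, 5, 0, 0, 0, 0, 1, 0, 0, 0, 1, 1, 4, 0, 0, 0, 0, 1, 1, 0, 1, 0]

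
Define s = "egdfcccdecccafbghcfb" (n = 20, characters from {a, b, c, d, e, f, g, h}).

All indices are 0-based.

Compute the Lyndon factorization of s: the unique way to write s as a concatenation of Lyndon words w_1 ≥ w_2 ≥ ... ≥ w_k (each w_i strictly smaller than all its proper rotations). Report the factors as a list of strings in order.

emit factor 1: 'eg' (i=0, period=2)
emit factor 2: 'df' (i=2, period=2)
emit factor 3: 'cccde' (i=4, period=5)
emit factor 4: 'c' (i=9, period=1)
emit factor 5: 'c' (i=10, period=1)
emit factor 6: 'c' (i=11, period=1)
emit factor 7: 'afbghcfb' (i=12, period=8)

["eg", "df", "cccde", "c", "c", "c", "afbghcfb"]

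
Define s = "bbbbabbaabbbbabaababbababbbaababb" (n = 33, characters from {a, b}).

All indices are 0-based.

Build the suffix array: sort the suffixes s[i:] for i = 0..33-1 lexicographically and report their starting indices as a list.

[27, 15, 7, 13, 28, 16, 21, 30, 4, 18, 23, 8, 32, 26, 14, 6, 12, 20, 29, 3, 17, 22, 31, 25, 5, 11, 19, 2, 24, 10, 1, 9, 0]

rank→(start, suffix):
  0 → (27, 'aababb')
  1 → (15, 'aababbababbbaababb')
  2 → (7, 'aabbbbabaababbababbbaababb')
  3 → (13, 'abaababbababbbaababb')
  4 → (28, 'ababb')
  5 → (16, 'ababbababbbaababb')
  6 → (21, 'ababbbaababb')
  7 → (30, 'abb')
  8 → (4, 'abbaabbbbabaababbababbbaababb')
  9 → (18, 'abbababbbaababb')
  10 → (23, 'abbbaababb')
  11 → (8, 'abbbbabaababbababbbaababb')
  12 → (32, 'b')
  13 → (26, 'baababb')
  14 → (14, 'baababbababbbaababb')
  15 → (6, 'baabbbbabaababbababbbaababb')
  16 → (12, 'babaababbababbbaababb')
  17 → (20, 'bababbbaababb')
  18 → (29, 'babb')
  19 → (3, 'babbaabbbbabaababbababbbaababb')
  20 → (17, 'babbababbbaababb')
  21 → (22, 'babbbaababb')
  22 → (31, 'bb')
  23 → (25, 'bbaababb')
  24 → (5, 'bbaabbbbabaababbababbbaababb')
  25 → (11, 'bbabaababbababbbaababb')
  26 → (19, 'bbababbbaababb')
  27 → (2, 'bbabbaabbbbabaababbababbbaababb')
  28 → (24, 'bbbaababb')
  29 → (10, 'bbbabaababbababbbaababb')
  30 → (1, 'bbbabbaabbbbabaababbababbbaababb')
  31 → (9, 'bbbbabaababbababbbaababb')
  32 → (0, 'bbbbabbaabbbbabaababbababbbaababb')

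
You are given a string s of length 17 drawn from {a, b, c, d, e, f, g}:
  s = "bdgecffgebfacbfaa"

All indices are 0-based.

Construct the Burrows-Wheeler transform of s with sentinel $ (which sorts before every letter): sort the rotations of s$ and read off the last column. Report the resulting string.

rank  rotation            last
    0  $bdgecffgebfacbfaa  a
    1  a$bdgecffgebfacbfa  a
    2  aa$bdgecffgebfacbf  f
    3  acbfaa$bdgecffgebf  f
    4  bdgecffgebfacbfaa$  $
    5  bfaa$bdgecffgebfac  c
    6  bfacbfaa$bdgecffge  e
    7  cbfaa$bdgecffgebfa  a
    8  cffgebfacbfaa$bdge  e
    9  dgecffgebfacbfaa$b  b
   10  ebfacbfaa$bdgecffg  g
   11  ecffgebfacbfaa$bdg  g
   12  faa$bdgecffgebfacb  b
   13  facbfaa$bdgecffgeb  b
   14  ffgebfacbfaa$bdgec  c
   15  fgebfacbfaa$bdgecf  f
   16  gebfacbfaa$bdgecff  f
   17  gecffgebfacbfaa$bd  d

aaff$ceaebggbbcffd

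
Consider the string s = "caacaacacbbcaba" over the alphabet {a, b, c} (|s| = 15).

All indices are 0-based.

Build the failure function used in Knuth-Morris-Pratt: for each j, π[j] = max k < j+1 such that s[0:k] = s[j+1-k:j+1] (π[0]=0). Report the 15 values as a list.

[0, 0, 0, 1, 2, 3, 4, 5, 1, 0, 0, 1, 2, 0, 0]

π[0] = 0
j=1 s[j]='a': π[1]=0 (border '')
j=2 s[j]='a': π[2]=0 (border '')
j=3 s[j]='c': π[3]=1 (border 'c')
j=4 s[j]='a': π[4]=2 (border 'ca')
j=5 s[j]='a': π[5]=3 (border 'caa')
j=6 s[j]='c': π[6]=4 (border 'caac')
j=7 s[j]='a': π[7]=5 (border 'caaca')
j=8 s[j]='c': k: 5→2→0; π[8]=1 (border 'c')
j=9 s[j]='b': k: 1→0; π[9]=0 (border '')
j=10 s[j]='b': π[10]=0 (border '')
j=11 s[j]='c': π[11]=1 (border 'c')
j=12 s[j]='a': π[12]=2 (border 'ca')
j=13 s[j]='b': k: 2→0; π[13]=0 (border '')
j=14 s[j]='a': π[14]=0 (border '')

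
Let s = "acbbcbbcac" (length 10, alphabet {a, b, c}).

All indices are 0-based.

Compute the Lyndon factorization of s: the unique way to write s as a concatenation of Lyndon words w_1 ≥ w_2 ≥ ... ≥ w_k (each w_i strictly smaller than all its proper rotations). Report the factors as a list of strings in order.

emit factor 1: 'acbbcbbc' (i=0, period=8)
emit factor 2: 'ac' (i=8, period=2)

["acbbcbbc", "ac"]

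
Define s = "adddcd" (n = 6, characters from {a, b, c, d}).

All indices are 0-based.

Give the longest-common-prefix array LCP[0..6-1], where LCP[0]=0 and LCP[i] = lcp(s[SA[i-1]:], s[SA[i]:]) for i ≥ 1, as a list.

[0, 0, 0, 1, 1, 2]

rank→(start, suffix):
  0 → (0, 'adddcd')
  1 → (4, 'cd')
  2 → (5, 'd')
  3 → (3, 'dcd')
  4 → (2, 'ddcd')
  5 → (1, 'dddcd')

SA = [0, 4, 5, 3, 2, 1]
[i] adj suffixes → lcp
  [1] 0/4 → 0 ('')
  [2] 4/5 → 0 ('')
  [3] 5/3 → 1 ('d')
  [4] 3/2 → 1 ('d')
  [5] 2/1 → 2 ('dd')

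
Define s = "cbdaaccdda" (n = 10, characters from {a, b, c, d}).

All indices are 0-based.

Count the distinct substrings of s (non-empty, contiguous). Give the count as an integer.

48

rank→(start, suffix):
  0 → (9, 'a')
  1 → (3, 'aaccdda')
  2 → (4, 'accdda')
  3 → (1, 'bdaaccdda')
  4 → (0, 'cbdaaccdda')
  5 → (5, 'ccdda')
  6 → (6, 'cdda')
  7 → (8, 'da')
  8 → (2, 'daaccdda')
  9 → (7, 'dda')

SA = [9, 3, 4, 1, 0, 5, 6, 8, 2, 7]
rank  pair      lcp
   1  s[9:],s[3:]  1  'a'
   2  s[3:],s[4:]  1  'a'
   3  s[4:],s[1:]  0  ''
   4  s[1:],s[0:]  0  ''
   5  s[0:],s[5:]  1  'c'
   6  s[5:],s[6:]  1  'c'
   7  s[6:],s[8:]  0  ''
   8  s[8:],s[2:]  2  'da'
   9  s[2:],s[7:]  1  'd'

n(n+1)/2 = 10·11/2 = 55
Σ LCP = 0 + 1 + 1 + 0 + 0 + 1 + 1 + 0 + 2 + 1 = 7
distinct = 55 − 7 = 48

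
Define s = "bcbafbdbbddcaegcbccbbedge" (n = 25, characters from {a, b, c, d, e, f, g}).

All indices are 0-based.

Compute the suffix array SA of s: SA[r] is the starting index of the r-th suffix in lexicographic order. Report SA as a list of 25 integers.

[12, 3, 2, 7, 19, 0, 16, 5, 8, 20, 11, 1, 18, 15, 17, 6, 10, 9, 22, 24, 21, 13, 4, 14, 23]

sorted suffixes:
  #0 SA[0]=12  'aegcbccbbedge'
  #1 SA[1]=3  'afbdbbddcaegcbccbbedge'
  #2 SA[2]=2  'bafbdbbddcaegcbccbbedge'
  #3 SA[3]=7  'bbddcaegcbccbbedge'
  #4 SA[4]=19  'bbedge'
  #5 SA[5]=0  'bcbafbdbbddcaegcbccbbedge'
  #6 SA[6]=16  'bccbbedge'
  #7 SA[7]=5  'bdbbddcaegcbccbbedge'
  #8 SA[8]=8  'bddcaegcbccbbedge'
  #9 SA[9]=20  'bedge'
  #10 SA[10]=11  'caegcbccbbedge'
  #11 SA[11]=1  'cbafbdbbddcaegcbccbbedge'
  #12 SA[12]=18  'cbbedge'
  #13 SA[13]=15  'cbccbbedge'
  #14 SA[14]=17  'ccbbedge'
  #15 SA[15]=6  'dbbddcaegcbccbbedge'
  #16 SA[16]=10  'dcaegcbccbbedge'
  #17 SA[17]=9  'ddcaegcbccbbedge'
  #18 SA[18]=22  'dge'
  #19 SA[19]=24  'e'
  #20 SA[20]=21  'edge'
  #21 SA[21]=13  'egcbccbbedge'
  #22 SA[22]=4  'fbdbbddcaegcbccbbedge'
  #23 SA[23]=14  'gcbccbbedge'
  #24 SA[24]=23  'ge'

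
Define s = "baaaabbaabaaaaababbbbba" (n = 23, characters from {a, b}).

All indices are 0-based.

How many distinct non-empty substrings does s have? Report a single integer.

sorted suffixes:
  #0 SA[0]=22  'a'
  #1 SA[1]=10  'aaaaababbbbba'
  #2 SA[2]=11  'aaaababbbbba'
  #3 SA[3]=1  'aaaabbaabaaaaababbbbba'
  #4 SA[4]=12  'aaababbbbba'
  #5 SA[5]=2  'aaabbaabaaaaababbbbba'
  #6 SA[6]=7  'aabaaaaababbbbba'
  #7 SA[7]=13  'aababbbbba'
  #8 SA[8]=3  'aabbaabaaaaababbbbba'
  #9 SA[9]=8  'abaaaaababbbbba'
  #10 SA[10]=14  'ababbbbba'
  #11 SA[11]=4  'abbaabaaaaababbbbba'
  #12 SA[12]=16  'abbbbba'
  #13 SA[13]=21  'ba'
  #14 SA[14]=9  'baaaaababbbbba'
  #15 SA[15]=0  'baaaabbaabaaaaababbbbba'
  #16 SA[16]=6  'baabaaaaababbbbba'
  #17 SA[17]=15  'babbbbba'
  #18 SA[18]=20  'bba'
  #19 SA[19]=5  'bbaabaaaaababbbbba'
  #20 SA[20]=19  'bbba'
  #21 SA[21]=18  'bbbba'
  #22 SA[22]=17  'bbbbba'

SA = [22, 10, 11, 1, 12, 2, 7, 13, 3, 8, 14, 4, 16, 21, 9, 0, 6, 15, 20, 5, 19, 18, 17]
rank  pair      lcp
   1  s[22:],s[10:]  1  'a'
   2  s[10:],s[11:]  4  'aaaa'
   3  s[11:],s[1:]  5  'aaaab'
   4  s[1:],s[12:]  3  'aaa'
   5  s[12:],s[2:]  4  'aaab'
   6  s[2:],s[7:]  2  'aa'
   7  s[7:],s[13:]  4  'aaba'
   8  s[13:],s[3:]  3  'aab'
   9  s[3:],s[8:]  1  'a'
  10  s[8:],s[14:]  3  'aba'
  11  s[14:],s[4:]  2  'ab'
  12  s[4:],s[16:]  3  'abb'
  13  s[16:],s[21:]  0  ''
  14  s[21:],s[9:]  2  'ba'
  15  s[9:],s[0:]  5  'baaaa'
  16  s[0:],s[6:]  3  'baa'
  17  s[6:],s[15:]  2  'ba'
  18  s[15:],s[20:]  1  'b'
  19  s[20:],s[5:]  3  'bba'
  20  s[5:],s[19:]  2  'bb'
  21  s[19:],s[18:]  3  'bbb'
  22  s[18:],s[17:]  4  'bbbb'

n(n+1)/2 = 23·24/2 = 276
Σ LCP = 0 + 1 + 4 + 5 + 3 + 4 + 2 + 4 + 3 + 1 + 3 + 2 + 3 + 0 + 2 + 5 + 3 + 2 + 1 + 3 + 2 + 3 + 4 = 60
distinct = 276 − 60 = 216

216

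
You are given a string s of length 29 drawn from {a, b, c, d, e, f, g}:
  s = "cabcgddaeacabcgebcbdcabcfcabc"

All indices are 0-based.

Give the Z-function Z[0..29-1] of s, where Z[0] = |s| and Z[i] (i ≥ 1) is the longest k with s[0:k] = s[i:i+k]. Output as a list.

[29, 0, 0, 1, 0, 0, 0, 0, 0, 0, 5, 0, 0, 1, 0, 0, 0, 1, 0, 0, 4, 0, 0, 1, 0, 4, 0, 0, 1]

Z[0]=29
i=1: outside box; Z[1]=0
i=2: outside box; Z[2]=0
i=3: outside box; Z[3]=1 scan→box=[3,4)
i=4: outside box; Z[4]=0
i=5: outside box; Z[5]=0
i=6: outside box; Z[6]=0
i=7: outside box; Z[7]=0
i=8: outside box; Z[8]=0
i=9: outside box; Z[9]=0
i=10: outside box; Z[10]=5 scan→box=[10,15)
i=11: min(r-i=4, Z[1]=0)=0; Z[11]=0
i=12: min(r-i=3, Z[2]=0)=0; Z[12]=0
i=13: min(r-i=2, Z[3]=1)=1; Z[13]=1
i=14: min(r-i=1, Z[4]=0)=0; Z[14]=0
i=15: outside box; Z[15]=0
i=16: outside box; Z[16]=0
i=17: outside box; Z[17]=1 scan→box=[17,18)
i=18: outside box; Z[18]=0
i=19: outside box; Z[19]=0
i=20: outside box; Z[20]=4 scan→box=[20,24)
i=21: min(r-i=3, Z[1]=0)=0; Z[21]=0
i=22: min(r-i=2, Z[2]=0)=0; Z[22]=0
i=23: min(r-i=1, Z[3]=1)=1; Z[23]=1
i=24: outside box; Z[24]=0
i=25: outside box; Z[25]=4 scan→box=[25,29)
i=26: min(r-i=3, Z[1]=0)=0; Z[26]=0
i=27: min(r-i=2, Z[2]=0)=0; Z[27]=0
i=28: min(r-i=1, Z[3]=1)=1; Z[28]=1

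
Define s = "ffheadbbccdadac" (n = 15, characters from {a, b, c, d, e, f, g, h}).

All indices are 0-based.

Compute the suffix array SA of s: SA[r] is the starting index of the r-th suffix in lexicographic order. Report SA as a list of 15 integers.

[13, 11, 4, 6, 7, 14, 8, 9, 12, 10, 5, 3, 0, 1, 2]

rank | idx | suffix
   0 |  13 | ac
   1 |  11 | adac
   2 |   4 | adbbccdadac
   3 |   6 | bbccdadac
   4 |   7 | bccdadac
   5 |  14 | c
   6 |   8 | ccdadac
   7 |   9 | cdadac
   8 |  12 | dac
   9 |  10 | dadac
  10 |   5 | dbbccdadac
  11 |   3 | eadbbccdadac
  12 |   0 | ffheadbbccdadac
  13 |   1 | fheadbbccdadac
  14 |   2 | headbbccdadac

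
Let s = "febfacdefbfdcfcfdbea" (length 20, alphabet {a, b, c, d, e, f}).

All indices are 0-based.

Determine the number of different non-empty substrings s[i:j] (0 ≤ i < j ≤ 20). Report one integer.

rank | idx | suffix
   0 |  19 | a
   1 |   4 | acdefbfdcfcfdbea
   2 |  17 | bea
   3 |   2 | bfacdefbfdcfcfdbea
   4 |   9 | bfdcfcfdbea
   5 |   5 | cdefbfdcfcfdbea
   6 |  12 | cfcfdbea
   7 |  14 | cfdbea
   8 |  16 | dbea
   9 |  11 | dcfcfdbea
  10 |   6 | defbfdcfcfdbea
  11 |  18 | ea
  12 |   1 | ebfacdefbfdcfcfdbea
  13 |   7 | efbfdcfcfdbea
  14 |   3 | facdefbfdcfcfdbea
  15 |   8 | fbfdcfcfdbea
  16 |  13 | fcfdbea
  17 |  15 | fdbea
  18 |  10 | fdcfcfdbea
  19 |   0 | febfacdefbfdcfcfdbea

SA = [19, 4, 17, 2, 9, 5, 12, 14, 16, 11, 6, 18, 1, 7, 3, 8, 13, 15, 10, 0]
[i] adj suffixes → lcp
  [1] 19/4 → 1 ('a')
  [2] 4/17 → 0 ('')
  [3] 17/2 → 1 ('b')
  [4] 2/9 → 2 ('bf')
  [5] 9/5 → 0 ('')
  [6] 5/12 → 1 ('c')
  [7] 12/14 → 2 ('cf')
  [8] 14/16 → 0 ('')
  [9] 16/11 → 1 ('d')
  [10] 11/6 → 1 ('d')
  [11] 6/18 → 0 ('')
  [12] 18/1 → 1 ('e')
  [13] 1/7 → 1 ('e')
  [14] 7/3 → 0 ('')
  [15] 3/8 → 1 ('f')
  [16] 8/13 → 1 ('f')
  [17] 13/15 → 1 ('f')
  [18] 15/10 → 2 ('fd')
  [19] 10/0 → 1 ('f')

n(n+1)/2 = 20·21/2 = 210
Σ LCP = 0 + 1 + 0 + 1 + 2 + 0 + 1 + 2 + 0 + 1 + 1 + 0 + 1 + 1 + 0 + 1 + 1 + 1 + 2 + 1 = 17
distinct = 210 − 17 = 193

193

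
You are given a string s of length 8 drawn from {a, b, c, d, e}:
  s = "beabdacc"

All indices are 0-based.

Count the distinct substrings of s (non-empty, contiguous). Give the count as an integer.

33

rank | idx | suffix
   0 |   2 | abdacc
   1 |   5 | acc
   2 |   3 | bdacc
   3 |   0 | beabdacc
   4 |   7 | c
   5 |   6 | cc
   6 |   4 | dacc
   7 |   1 | eabdacc

SA = [2, 5, 3, 0, 7, 6, 4, 1]
rank  pair      lcp
   1  s[2:],s[5:]  1  'a'
   2  s[5:],s[3:]  0  ''
   3  s[3:],s[0:]  1  'b'
   4  s[0:],s[7:]  0  ''
   5  s[7:],s[6:]  1  'c'
   6  s[6:],s[4:]  0  ''
   7  s[4:],s[1:]  0  ''

n(n+1)/2 = 8·9/2 = 36
Σ LCP = 0 + 1 + 0 + 1 + 0 + 1 + 0 + 0 = 3
distinct = 36 − 3 = 33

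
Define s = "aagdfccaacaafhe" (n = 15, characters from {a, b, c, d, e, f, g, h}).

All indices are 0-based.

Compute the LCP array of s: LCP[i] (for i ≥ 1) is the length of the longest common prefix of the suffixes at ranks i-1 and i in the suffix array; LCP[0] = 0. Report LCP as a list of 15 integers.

[0, 2, 2, 1, 1, 1, 0, 3, 1, 0, 0, 0, 1, 0, 0]

rank | idx | suffix
   0 |   7 | aacaafhe
   1 |  10 | aafhe
   2 |   0 | aagdfccaacaafhe
   3 |   8 | acaafhe
   4 |  11 | afhe
   5 |   1 | agdfccaacaafhe
   6 |   6 | caacaafhe
   7 |   9 | caafhe
   8 |   5 | ccaacaafhe
   9 |   3 | dfccaacaafhe
  10 |  14 | e
  11 |   4 | fccaacaafhe
  12 |  12 | fhe
  13 |   2 | gdfccaacaafhe
  14 |  13 | he

SA = [7, 10, 0, 8, 11, 1, 6, 9, 5, 3, 14, 4, 12, 2, 13]
i: (SA[i-1],SA[i]) lcp shared
  1: (7,10) 2 'aa'
  2: (10,0) 2 'aa'
  3: (0,8) 1 'a'
  4: (8,11) 1 'a'
  5: (11,1) 1 'a'
  6: (1,6) 0 ''
  7: (6,9) 3 'caa'
  8: (9,5) 1 'c'
  9: (5,3) 0 ''
  10: (3,14) 0 ''
  11: (14,4) 0 ''
  12: (4,12) 1 'f'
  13: (12,2) 0 ''
  14: (2,13) 0 ''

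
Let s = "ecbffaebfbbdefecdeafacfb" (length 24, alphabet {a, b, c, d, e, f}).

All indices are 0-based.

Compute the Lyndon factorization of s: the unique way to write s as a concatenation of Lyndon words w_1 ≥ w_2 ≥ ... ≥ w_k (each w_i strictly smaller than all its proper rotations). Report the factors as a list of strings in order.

emit factor 1: 'e' (i=0, period=1)
emit factor 2: 'c' (i=1, period=1)
emit factor 3: 'bff' (i=2, period=3)
emit factor 4: 'aebfbbdefecdeaf' (i=5, period=15)
emit factor 5: 'acfb' (i=20, period=4)

["e", "c", "bff", "aebfbbdefecdeaf", "acfb"]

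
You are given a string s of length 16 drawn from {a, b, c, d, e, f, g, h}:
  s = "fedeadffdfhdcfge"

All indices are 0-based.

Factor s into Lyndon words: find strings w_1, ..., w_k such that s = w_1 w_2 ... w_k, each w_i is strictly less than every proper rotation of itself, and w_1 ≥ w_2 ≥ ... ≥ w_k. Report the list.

emit factor 1: 'f' (i=0, period=1)
emit factor 2: 'e' (i=1, period=1)
emit factor 3: 'de' (i=2, period=2)
emit factor 4: 'adffdfhdcfge' (i=4, period=12)

["f", "e", "de", "adffdfhdcfge"]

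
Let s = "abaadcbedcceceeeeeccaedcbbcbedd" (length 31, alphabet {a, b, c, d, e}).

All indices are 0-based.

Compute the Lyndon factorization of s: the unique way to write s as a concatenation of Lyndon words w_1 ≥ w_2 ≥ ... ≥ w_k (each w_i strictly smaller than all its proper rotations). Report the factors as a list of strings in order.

emit factor 1: 'ab' (i=0, period=2)
emit factor 2: 'aadcbedcceceeeeeccaedcbbcbedd' (i=2, period=29)

["ab", "aadcbedcceceeeeeccaedcbbcbedd"]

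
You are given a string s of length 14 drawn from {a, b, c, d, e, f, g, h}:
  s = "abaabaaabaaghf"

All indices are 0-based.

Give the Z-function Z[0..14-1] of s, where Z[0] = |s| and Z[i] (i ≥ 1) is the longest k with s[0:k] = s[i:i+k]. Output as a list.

Z[0]=14
i=1: i≥r, start 0; Z[1]=0
i=2: i≥r, start 0; Z[2]=1 grow→box=[2,3)
i=3: i≥r, start 0; Z[3]=4 grow→box=[3,7)
i=4: min(r-i=3, Z[1]=0)=0; Z[4]=0
i=5: min(r-i=2, Z[2]=1)=1; Z[5]=1
i=6: min(r-i=1, Z[3]=4)=1; Z[6]=1
i=7: i≥r, start 0; Z[7]=4 grow→box=[7,11)
i=8: min(r-i=3, Z[1]=0)=0; Z[8]=0
i=9: min(r-i=2, Z[2]=1)=1; Z[9]=1
i=10: min(r-i=1, Z[3]=4)=1; Z[10]=1
i=11: i≥r, start 0; Z[11]=0
i=12: i≥r, start 0; Z[12]=0
i=13: i≥r, start 0; Z[13]=0

[14, 0, 1, 4, 0, 1, 1, 4, 0, 1, 1, 0, 0, 0]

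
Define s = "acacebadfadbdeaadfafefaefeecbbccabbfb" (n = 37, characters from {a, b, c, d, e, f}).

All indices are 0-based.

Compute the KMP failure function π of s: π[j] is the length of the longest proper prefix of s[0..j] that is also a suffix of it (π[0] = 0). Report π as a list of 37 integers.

[0, 0, 1, 2, 0, 0, 1, 0, 0, 1, 0, 0, 0, 0, 1, 1, 0, 0, 1, 0, 0, 0, 1, 0, 0, 0, 0, 0, 0, 0, 0, 0, 1, 0, 0, 0, 0]

π[0] = 0
j=1 s[j]='c': π[1]=0 (border '')
j=2 s[j]='a': π[2]=1 (border 'a')
j=3 s[j]='c': π[3]=2 (border 'ac')
j=4 s[j]='e': k: 2→0; π[4]=0 (border '')
j=5 s[j]='b': π[5]=0 (border '')
j=6 s[j]='a': π[6]=1 (border 'a')
j=7 s[j]='d': k: 1→0; π[7]=0 (border '')
j=8 s[j]='f': π[8]=0 (border '')
j=9 s[j]='a': π[9]=1 (border 'a')
j=10 s[j]='d': k: 1→0; π[10]=0 (border '')
j=11 s[j]='b': π[11]=0 (border '')
j=12 s[j]='d': π[12]=0 (border '')
j=13 s[j]='e': π[13]=0 (border '')
j=14 s[j]='a': π[14]=1 (border 'a')
j=15 s[j]='a': k: 1→0; π[15]=1 (border 'a')
j=16 s[j]='d': k: 1→0; π[16]=0 (border '')
j=17 s[j]='f': π[17]=0 (border '')
j=18 s[j]='a': π[18]=1 (border 'a')
j=19 s[j]='f': k: 1→0; π[19]=0 (border '')
j=20 s[j]='e': π[20]=0 (border '')
j=21 s[j]='f': π[21]=0 (border '')
j=22 s[j]='a': π[22]=1 (border 'a')
j=23 s[j]='e': k: 1→0; π[23]=0 (border '')
j=24 s[j]='f': π[24]=0 (border '')
j=25 s[j]='e': π[25]=0 (border '')
j=26 s[j]='e': π[26]=0 (border '')
j=27 s[j]='c': π[27]=0 (border '')
j=28 s[j]='b': π[28]=0 (border '')
j=29 s[j]='b': π[29]=0 (border '')
j=30 s[j]='c': π[30]=0 (border '')
j=31 s[j]='c': π[31]=0 (border '')
j=32 s[j]='a': π[32]=1 (border 'a')
j=33 s[j]='b': k: 1→0; π[33]=0 (border '')
j=34 s[j]='b': π[34]=0 (border '')
j=35 s[j]='f': π[35]=0 (border '')
j=36 s[j]='b': π[36]=0 (border '')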